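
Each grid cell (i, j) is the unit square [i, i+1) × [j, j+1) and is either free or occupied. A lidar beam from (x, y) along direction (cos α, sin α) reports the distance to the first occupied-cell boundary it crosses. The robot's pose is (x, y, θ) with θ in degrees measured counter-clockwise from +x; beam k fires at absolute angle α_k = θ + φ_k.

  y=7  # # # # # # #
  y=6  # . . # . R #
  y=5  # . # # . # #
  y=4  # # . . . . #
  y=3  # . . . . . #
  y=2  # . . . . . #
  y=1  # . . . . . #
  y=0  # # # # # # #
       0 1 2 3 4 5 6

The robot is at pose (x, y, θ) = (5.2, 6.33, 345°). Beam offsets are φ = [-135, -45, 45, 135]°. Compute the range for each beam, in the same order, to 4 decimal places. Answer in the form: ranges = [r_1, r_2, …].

ranges = [1.3856, 0.3811, 0.9238, 0.7736]

beam 1: φ=-135°, α=210°
  direction (-0.8660, -0.5000); cell (5,6); t to first gridline: x 0.2309, y 0.6600 (then +1.1547 / +2.0000)
    (4,6) via x @ 0.2309
    (4,5) via y @ 0.6600
    (3,5) via x @ 1.3856  # hit
  → r_1 = 1.3856
beam 2: φ=-45°, α=300°
  direction (0.5000, -0.8660); cell (5,6); t to first gridline: x 1.6000, y 0.3811 (then +2.0000 / +1.1547)
    (5,5) via y @ 0.3811  # hit
  → r_2 = 0.3811
beam 3: φ=45°, α=30°
  direction (0.8660, 0.5000); cell (5,6); t to first gridline: x 0.9238, y 1.3400 (then +1.1547 / +2.0000)
    (6,6) via x @ 0.9238  # hit
  → r_3 = 0.9238
beam 4: φ=135°, α=120°
  direction (-0.5000, 0.8660); cell (5,6); t to first gridline: x 0.4000, y 0.7736 (then +2.0000 / +1.1547)
    (4,6) via x @ 0.4000
    (4,7) via y @ 0.7736  # hit
  → r_4 = 0.7736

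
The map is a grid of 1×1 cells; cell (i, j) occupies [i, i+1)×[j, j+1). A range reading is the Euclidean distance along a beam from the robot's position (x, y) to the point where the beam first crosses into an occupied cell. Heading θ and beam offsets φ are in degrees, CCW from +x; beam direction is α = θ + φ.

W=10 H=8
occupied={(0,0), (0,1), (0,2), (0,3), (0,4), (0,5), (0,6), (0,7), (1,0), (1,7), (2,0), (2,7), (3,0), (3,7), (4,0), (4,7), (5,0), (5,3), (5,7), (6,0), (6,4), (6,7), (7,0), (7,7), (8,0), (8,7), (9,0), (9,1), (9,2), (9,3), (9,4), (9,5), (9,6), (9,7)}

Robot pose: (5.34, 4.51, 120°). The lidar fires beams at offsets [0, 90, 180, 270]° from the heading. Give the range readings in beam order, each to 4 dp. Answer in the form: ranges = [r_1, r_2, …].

beam 1: φ=0°, α=120°
  cosα=-0.5000 sinα=0.8660 | (5,4) | tMaxX 0.6800 tMaxY 0.5658 | tΔX 2.0000 tΔY 1.1547
    t=0.5658 [y] (5,5)
    t=0.6800 [x] (4,5)
    t=1.7205 [y] (4,6)
    t=2.6800 [x] (3,6)
    t=2.8752 [y] (3,7) — stop
  → r_1 = 2.8752
beam 2: φ=90°, α=210°
  cosα=-0.8660 sinα=-0.5000 | (5,4) | tMaxX 0.3926 tMaxY 1.0200 | tΔX 1.1547 tΔY 2.0000
    t=0.3926 [x] (4,4)
    t=1.0200 [y] (4,3)
    t=1.5473 [x] (3,3)
    t=2.7020 [x] (2,3)
    t=3.0200 [y] (2,2)
    t=3.8567 [x] (1,2)
    t=5.0114 [x] (0,2) — stop
  → r_2 = 5.0114
beam 3: φ=180°, α=300°
  cosα=0.5000 sinα=-0.8660 | (5,4) | tMaxX 1.3200 tMaxY 0.5889 | tΔX 2.0000 tΔY 1.1547
    t=0.5889 [y] (5,3) — stop
  → r_3 = 0.5889
beam 4: φ=270°, α=30°
  cosα=0.8660 sinα=0.5000 | (5,4) | tMaxX 0.7621 tMaxY 0.9800 | tΔX 1.1547 tΔY 2.0000
    t=0.7621 [x] (6,4) — stop
  → r_4 = 0.7621

ranges = [2.8752, 5.0114, 0.5889, 0.7621]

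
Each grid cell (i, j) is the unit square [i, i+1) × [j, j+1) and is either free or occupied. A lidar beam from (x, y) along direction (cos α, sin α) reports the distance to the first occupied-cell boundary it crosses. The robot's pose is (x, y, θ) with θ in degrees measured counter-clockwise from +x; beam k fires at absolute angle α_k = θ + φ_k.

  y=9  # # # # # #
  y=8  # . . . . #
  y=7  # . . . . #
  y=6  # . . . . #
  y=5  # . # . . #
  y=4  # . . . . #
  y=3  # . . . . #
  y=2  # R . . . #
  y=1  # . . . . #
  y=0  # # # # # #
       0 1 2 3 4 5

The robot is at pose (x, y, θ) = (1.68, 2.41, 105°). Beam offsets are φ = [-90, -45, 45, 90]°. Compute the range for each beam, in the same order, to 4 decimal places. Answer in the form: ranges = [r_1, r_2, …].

ranges = [3.4371, 6.6400, 0.7852, 0.7040]

beam 1: φ=-90°, α=15°
  cosα=0.9659 sinα=0.2588 | (1,2) | tMaxX 0.3313 tMaxY 2.2796 | tΔX 1.0353 tΔY 3.8637
    t=0.3313 [x] (2,2)
    t=1.3666 [x] (3,2)
    t=2.2796 [y] (3,3)
    t=2.4018 [x] (4,3)
    t=3.4371 [x] (5,3) — stop
  → r_1 = 3.4371
beam 2: φ=-45°, α=60°
  cosα=0.5000 sinα=0.8660 | (1,2) | tMaxX 0.6400 tMaxY 0.6813 | tΔX 2.0000 tΔY 1.1547
    t=0.6400 [x] (2,2)
    t=0.6813 [y] (2,3)
    t=1.8360 [y] (2,4)
    t=2.6400 [x] (3,4)
    t=2.9907 [y] (3,5)
    t=4.1454 [y] (3,6)
    t=4.6400 [x] (4,6)
    t=5.3001 [y] (4,7)
    t=6.4548 [y] (4,8)
    t=6.6400 [x] (5,8) — stop
  → r_2 = 6.6400
beam 3: φ=45°, α=150°
  cosα=-0.8660 sinα=0.5000 | (1,2) | tMaxX 0.7852 tMaxY 1.1800 | tΔX 1.1547 tΔY 2.0000
    t=0.7852 [x] (0,2) — stop
  → r_3 = 0.7852
beam 4: φ=90°, α=195°
  cosα=-0.9659 sinα=-0.2588 | (1,2) | tMaxX 0.7040 tMaxY 1.5841 | tΔX 1.0353 tΔY 3.8637
    t=0.7040 [x] (0,2) — stop
  → r_4 = 0.7040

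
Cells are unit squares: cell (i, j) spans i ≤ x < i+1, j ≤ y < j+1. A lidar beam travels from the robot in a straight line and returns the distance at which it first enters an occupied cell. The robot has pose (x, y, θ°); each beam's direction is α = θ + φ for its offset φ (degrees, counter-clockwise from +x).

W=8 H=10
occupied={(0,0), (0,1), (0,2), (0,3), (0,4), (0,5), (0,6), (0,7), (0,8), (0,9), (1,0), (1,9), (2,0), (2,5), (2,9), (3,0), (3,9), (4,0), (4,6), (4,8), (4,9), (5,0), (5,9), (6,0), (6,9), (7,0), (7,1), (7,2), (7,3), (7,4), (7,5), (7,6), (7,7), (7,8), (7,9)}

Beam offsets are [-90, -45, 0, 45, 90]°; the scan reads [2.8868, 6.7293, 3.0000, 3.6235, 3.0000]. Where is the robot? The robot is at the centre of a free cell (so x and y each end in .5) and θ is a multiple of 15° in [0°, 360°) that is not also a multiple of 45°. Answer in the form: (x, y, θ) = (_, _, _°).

(x, y, θ) = (4.5, 2.5, 120°)

Candidates: 45 free-cell centres × 16 headings = 720 poses. Raycast each; keep the one whose scan matches to 4 dp.
  (5.5, 3.5, 330°): beam 2 = 2.5882 ≠ 6.7293 ✗
  (6.5, 5.5, 300°): beam 1 = 6.3509 ≠ 2.8868 ✗
  (2.5, 4.5, 150°): beam 1 = 0.5774 ≠ 2.8868 ✗
  (5.5, 5.5, 105°): beam 1 = 1.5529 ≠ 2.8868 ✗
  …
  (4.5, 2.5, 120°): r_1=2.8868, r_2=6.7293, r_3=3.0000, r_4=3.6235, r_5=3.0000 — all match ✓
Unique over the lattice → pose = (4.5, 2.5, 120°).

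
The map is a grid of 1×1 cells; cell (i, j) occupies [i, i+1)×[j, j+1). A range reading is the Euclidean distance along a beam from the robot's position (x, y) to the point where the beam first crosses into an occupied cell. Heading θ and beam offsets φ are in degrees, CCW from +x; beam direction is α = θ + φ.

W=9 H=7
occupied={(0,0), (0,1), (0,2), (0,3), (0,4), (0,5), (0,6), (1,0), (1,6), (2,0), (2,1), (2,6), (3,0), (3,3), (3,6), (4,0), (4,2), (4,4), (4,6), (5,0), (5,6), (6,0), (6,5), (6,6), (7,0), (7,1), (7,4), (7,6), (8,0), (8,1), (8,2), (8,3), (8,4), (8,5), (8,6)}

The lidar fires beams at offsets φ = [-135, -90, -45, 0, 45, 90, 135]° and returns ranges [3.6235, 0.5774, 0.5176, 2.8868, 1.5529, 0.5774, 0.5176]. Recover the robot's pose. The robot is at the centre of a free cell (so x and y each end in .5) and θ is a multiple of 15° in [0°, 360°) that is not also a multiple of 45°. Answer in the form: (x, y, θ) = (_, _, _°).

(x, y, θ) = (4.5, 5.5, 330°)

Enumerate (i+0.5, j+0.5, θ) over the 28 free cells and 16 admissible headings. For each, cast all 7 beams and compare to the given ranges.
  (3.5, 5.5, 75°): beam 1 = 1.0000 ≠ 3.6235 ✗
  (5.5, 2.5, 30°): beam 1 = 1.5529 ≠ 3.6235 ✗
  (6.5, 3.5, 75°): beam 1 = 1.7321 ≠ 3.6235 ✗
  …
  (4.5, 5.5, 330°): r_1=3.6235, r_2=0.5774, r_3=0.5176, r_4=2.8868, r_5=1.5529, r_6=0.5774, r_7=0.5176 — all match ✓
Only this pose fits every beam.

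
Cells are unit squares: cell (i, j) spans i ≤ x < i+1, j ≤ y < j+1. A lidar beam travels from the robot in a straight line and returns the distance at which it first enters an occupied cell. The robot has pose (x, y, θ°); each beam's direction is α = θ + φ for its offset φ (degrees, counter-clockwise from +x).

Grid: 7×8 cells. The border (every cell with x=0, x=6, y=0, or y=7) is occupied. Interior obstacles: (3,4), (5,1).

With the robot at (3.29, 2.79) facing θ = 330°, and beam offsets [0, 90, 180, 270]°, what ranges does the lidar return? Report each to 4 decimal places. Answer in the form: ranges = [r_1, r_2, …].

ranges = [1.9745, 1.3972, 2.6443, 2.0669]

beam 1: φ=0°, α=330°
  cosα=0.8660 sinα=-0.5000 | (3,2) | tMaxX 0.8198 tMaxY 1.5800 | tΔX 1.1547 tΔY 2.0000
    t=0.8198 [x] (4,2)
    t=1.5800 [y] (4,1)
    t=1.9745 [x] (5,1) — stop
  → r_1 = 1.9745
beam 2: φ=90°, α=60°
  cosα=0.5000 sinα=0.8660 | (3,2) | tMaxX 1.4200 tMaxY 0.2425 | tΔX 2.0000 tΔY 1.1547
    t=0.2425 [y] (3,3)
    t=1.3972 [y] (3,4) — stop
  → r_2 = 1.3972
beam 3: φ=180°, α=150°
  cosα=-0.8660 sinα=0.5000 | (3,2) | tMaxX 0.3349 tMaxY 0.4200 | tΔX 1.1547 tΔY 2.0000
    t=0.3349 [x] (2,2)
    t=0.4200 [y] (2,3)
    t=1.4896 [x] (1,3)
    t=2.4200 [y] (1,4)
    t=2.6443 [x] (0,4) — stop
  → r_3 = 2.6443
beam 4: φ=270°, α=240°
  cosα=-0.5000 sinα=-0.8660 | (3,2) | tMaxX 0.5800 tMaxY 0.9122 | tΔX 2.0000 tΔY 1.1547
    t=0.5800 [x] (2,2)
    t=0.9122 [y] (2,1)
    t=2.0669 [y] (2,0) — stop
  → r_4 = 2.0669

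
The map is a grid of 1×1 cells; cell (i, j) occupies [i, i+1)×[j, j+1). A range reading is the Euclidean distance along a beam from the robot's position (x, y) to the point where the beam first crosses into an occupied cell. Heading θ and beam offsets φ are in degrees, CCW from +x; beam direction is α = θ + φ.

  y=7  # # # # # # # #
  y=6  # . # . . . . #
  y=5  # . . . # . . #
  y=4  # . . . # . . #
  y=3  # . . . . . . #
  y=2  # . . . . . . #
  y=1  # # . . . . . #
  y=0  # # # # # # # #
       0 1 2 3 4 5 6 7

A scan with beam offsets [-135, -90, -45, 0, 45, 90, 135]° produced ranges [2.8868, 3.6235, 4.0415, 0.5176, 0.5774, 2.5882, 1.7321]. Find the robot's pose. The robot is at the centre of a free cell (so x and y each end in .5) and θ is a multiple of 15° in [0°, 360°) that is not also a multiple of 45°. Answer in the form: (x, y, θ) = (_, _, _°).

(x, y, θ) = (3.5, 4.5, 345°)

Candidates: 32 free-cell centres × 16 headings = 512 poses. Raycast each; keep the one whose scan matches to 4 dp.
  (4.5, 1.5, 60°): beam 1 = 0.5176 ≠ 2.8868 ✗
  (5.5, 2.5, 300°): beam 1 = 4.6587 ≠ 2.8868 ✗
  (2.5, 1.5, 105°): beam 1 = 1.0000 ≠ 2.8868 ✗
  …
  (3.5, 4.5, 345°): r_1=2.8868, r_2=3.6235, r_3=4.0415, r_4=0.5176, r_5=0.5774, r_6=2.5882, r_7=1.7321 — all match ✓
Only this pose fits every beam.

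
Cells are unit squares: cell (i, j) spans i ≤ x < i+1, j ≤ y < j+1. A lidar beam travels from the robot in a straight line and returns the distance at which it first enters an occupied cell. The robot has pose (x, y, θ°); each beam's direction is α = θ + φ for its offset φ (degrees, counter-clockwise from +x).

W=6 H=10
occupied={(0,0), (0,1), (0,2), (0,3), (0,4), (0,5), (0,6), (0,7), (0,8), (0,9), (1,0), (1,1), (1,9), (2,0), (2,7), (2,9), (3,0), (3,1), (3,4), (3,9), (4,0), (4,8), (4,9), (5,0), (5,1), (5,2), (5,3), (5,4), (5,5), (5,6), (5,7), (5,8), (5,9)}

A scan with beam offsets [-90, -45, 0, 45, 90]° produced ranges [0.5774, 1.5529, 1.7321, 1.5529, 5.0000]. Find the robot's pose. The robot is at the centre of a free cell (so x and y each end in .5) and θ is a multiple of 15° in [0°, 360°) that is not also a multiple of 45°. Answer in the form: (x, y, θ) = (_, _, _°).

Candidates: 27 free-cell centres × 16 headings = 432 poses. Raycast each; keep the one whose scan matches to 4 dp.
  (3.5, 8.5, 210°): beam 2 = 1.9319 ≠ 1.5529 ✗
  (3.5, 6.5, 345°): beam 1 = 1.5529 ≠ 0.5774 ✗
  (1.5, 3.5, 285°): beam 1 = 0.5176 ≠ 0.5774 ✗
  …
  (3.5, 2.5, 30°): r_1=0.5774, r_2=1.5529, r_3=1.7321, r_4=1.5529, r_5=5.0000 — all match ✓
No second candidate reproduces the full scan.

(x, y, θ) = (3.5, 2.5, 30°)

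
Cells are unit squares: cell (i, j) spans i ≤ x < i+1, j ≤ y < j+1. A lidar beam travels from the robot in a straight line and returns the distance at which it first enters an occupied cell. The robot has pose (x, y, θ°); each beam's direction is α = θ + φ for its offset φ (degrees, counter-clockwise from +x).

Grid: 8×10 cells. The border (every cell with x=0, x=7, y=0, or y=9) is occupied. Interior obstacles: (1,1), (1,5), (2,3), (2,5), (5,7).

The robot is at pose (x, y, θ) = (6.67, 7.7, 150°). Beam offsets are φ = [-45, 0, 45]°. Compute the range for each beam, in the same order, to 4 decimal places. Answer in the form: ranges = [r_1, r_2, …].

ranges = [1.3459, 2.6000, 0.6936]

beam 1: φ=-45°, α=105°
  dir = (cos 105°, sin 105°) = (-0.2588, 0.9659); from cell (6,7)
  next x-line at t=2.5887, next y-line at t=0.3106; Δt_x=3.8637, Δt_y=1.0353
    y: enter (6,8) at t=0.3106
    y: enter (6,9) at t=1.3459 ← occupied
  → r_1 = 1.3459
beam 2: φ=0°, α=150°
  dir = (cos 150°, sin 150°) = (-0.8660, 0.5000); from cell (6,7)
  next x-line at t=0.7736, next y-line at t=0.6000; Δt_x=1.1547, Δt_y=2.0000
    y: enter (6,8) at t=0.6000
    x: enter (5,8) at t=0.7736
    x: enter (4,8) at t=1.9283
    y: enter (4,9) at t=2.6000 ← occupied
  → r_2 = 2.6000
beam 3: φ=45°, α=195°
  dir = (cos 195°, sin 195°) = (-0.9659, -0.2588); from cell (6,7)
  next x-line at t=0.6936, next y-line at t=2.7046; Δt_x=1.0353, Δt_y=3.8637
    x: enter (5,7) at t=0.6936 ← occupied
  → r_3 = 0.6936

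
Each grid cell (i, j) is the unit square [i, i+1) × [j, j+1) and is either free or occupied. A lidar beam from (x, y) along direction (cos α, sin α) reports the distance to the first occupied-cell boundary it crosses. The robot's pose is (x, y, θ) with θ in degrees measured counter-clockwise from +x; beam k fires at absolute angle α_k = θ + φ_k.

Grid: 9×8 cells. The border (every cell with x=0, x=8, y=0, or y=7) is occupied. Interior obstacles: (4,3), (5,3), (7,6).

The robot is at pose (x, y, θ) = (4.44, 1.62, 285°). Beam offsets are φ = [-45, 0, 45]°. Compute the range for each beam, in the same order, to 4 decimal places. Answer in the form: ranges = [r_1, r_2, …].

ranges = [0.7159, 0.6419, 1.2400]

beam 1: φ=-45°, α=240°
  direction (-0.5000, -0.8660); cell (4,1); t to first gridline: x 0.8800, y 0.7159 (then +2.0000 / +1.1547)
    (4,0) via y @ 0.7159  # hit
  → r_1 = 0.7159
beam 2: φ=0°, α=285°
  direction (0.2588, -0.9659); cell (4,1); t to first gridline: x 2.1637, y 0.6419 (then +3.8637 / +1.0353)
    (4,0) via y @ 0.6419  # hit
  → r_2 = 0.6419
beam 3: φ=45°, α=330°
  direction (0.8660, -0.5000); cell (4,1); t to first gridline: x 0.6466, y 1.2400 (then +1.1547 / +2.0000)
    (5,1) via x @ 0.6466
    (5,0) via y @ 1.2400  # hit
  → r_3 = 1.2400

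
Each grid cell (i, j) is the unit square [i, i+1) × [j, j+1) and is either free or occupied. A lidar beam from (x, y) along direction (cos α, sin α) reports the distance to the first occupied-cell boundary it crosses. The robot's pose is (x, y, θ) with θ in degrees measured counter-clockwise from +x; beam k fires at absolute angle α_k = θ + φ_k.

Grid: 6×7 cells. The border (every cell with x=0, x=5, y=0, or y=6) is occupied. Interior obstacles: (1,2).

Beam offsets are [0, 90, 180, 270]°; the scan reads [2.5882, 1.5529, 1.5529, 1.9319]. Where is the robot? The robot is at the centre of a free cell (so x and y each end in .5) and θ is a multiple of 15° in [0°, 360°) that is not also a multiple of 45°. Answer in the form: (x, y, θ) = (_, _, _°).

(x, y, θ) = (2.5, 4.5, 345°)

Enumerate (i+0.5, j+0.5, θ) over the 19 free cells and 16 admissible headings. For each, cast all 4 beams and compare to the given ranges.
  (3.5, 2.5, 330°): beam 1 = 1.7321 ≠ 2.5882 ✗
  (1.5, 3.5, 285°): beam 1 = 0.5176 ≠ 2.5882 ✗
  (3.5, 4.5, 240°): beam 1 = 4.0415 ≠ 2.5882 ✗
  …
  (2.5, 4.5, 345°): r_1=2.5882, r_2=1.5529, r_3=1.5529, r_4=1.9319 — all match ✓
Unique over the lattice → pose = (2.5, 4.5, 345°).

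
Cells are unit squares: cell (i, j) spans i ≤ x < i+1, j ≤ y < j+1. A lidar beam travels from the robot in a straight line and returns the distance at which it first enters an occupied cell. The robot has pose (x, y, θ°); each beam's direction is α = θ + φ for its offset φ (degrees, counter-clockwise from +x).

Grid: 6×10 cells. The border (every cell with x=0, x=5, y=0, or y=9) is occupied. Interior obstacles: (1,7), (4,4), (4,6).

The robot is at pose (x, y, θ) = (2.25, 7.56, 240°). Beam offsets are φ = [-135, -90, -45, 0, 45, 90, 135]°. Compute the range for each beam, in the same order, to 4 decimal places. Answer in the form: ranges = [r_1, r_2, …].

ranges = [1.4908, 0.2887, 0.2588, 0.5000, 6.7914, 2.0207, 2.8470]

beam 1: φ=-135°, α=105°
  dir = (cos 105°, sin 105°) = (-0.2588, 0.9659); from cell (2,7)
  next x-line at t=0.9659, next y-line at t=0.4555; Δt_x=3.8637, Δt_y=1.0353
    y: enter (2,8) at t=0.4555
    x: enter (1,8) at t=0.9659
    y: enter (1,9) at t=1.4908 ← occupied
  → r_1 = 1.4908
beam 2: φ=-90°, α=150°
  dir = (cos 150°, sin 150°) = (-0.8660, 0.5000); from cell (2,7)
  next x-line at t=0.2887, next y-line at t=0.8800; Δt_x=1.1547, Δt_y=2.0000
    x: enter (1,7) at t=0.2887 ← occupied
  → r_2 = 0.2887
beam 3: φ=-45°, α=195°
  dir = (cos 195°, sin 195°) = (-0.9659, -0.2588); from cell (2,7)
  next x-line at t=0.2588, next y-line at t=2.1637; Δt_x=1.0353, Δt_y=3.8637
    x: enter (1,7) at t=0.2588 ← occupied
  → r_3 = 0.2588
beam 4: φ=0°, α=240°
  dir = (cos 240°, sin 240°) = (-0.5000, -0.8660); from cell (2,7)
  next x-line at t=0.5000, next y-line at t=0.6466; Δt_x=2.0000, Δt_y=1.1547
    x: enter (1,7) at t=0.5000 ← occupied
  → r_4 = 0.5000
beam 5: φ=45°, α=285°
  dir = (cos 285°, sin 285°) = (0.2588, -0.9659); from cell (2,7)
  next x-line at t=2.8978, next y-line at t=0.5798; Δt_x=3.8637, Δt_y=1.0353
    y: enter (2,6) at t=0.5798
    y: enter (2,5) at t=1.6150
    y: enter (2,4) at t=2.6503
    x: enter (3,4) at t=2.8978
    y: enter (3,3) at t=3.6856
    y: enter (3,2) at t=4.7209
    y: enter (3,1) at t=5.7561
    x: enter (4,1) at t=6.7615
    y: enter (4,0) at t=6.7914 ← occupied
  → r_5 = 6.7914
beam 6: φ=90°, α=330°
  dir = (cos 330°, sin 330°) = (0.8660, -0.5000); from cell (2,7)
  next x-line at t=0.8660, next y-line at t=1.1200; Δt_x=1.1547, Δt_y=2.0000
    x: enter (3,7) at t=0.8660
    y: enter (3,6) at t=1.1200
    x: enter (4,6) at t=2.0207 ← occupied
  → r_6 = 2.0207
beam 7: φ=135°, α=15°
  dir = (cos 15°, sin 15°) = (0.9659, 0.2588); from cell (2,7)
  next x-line at t=0.7765, next y-line at t=1.7000; Δt_x=1.0353, Δt_y=3.8637
    x: enter (3,7) at t=0.7765
    y: enter (3,8) at t=1.7000
    x: enter (4,8) at t=1.8117
    x: enter (5,8) at t=2.8470 ← occupied
  → r_7 = 2.8470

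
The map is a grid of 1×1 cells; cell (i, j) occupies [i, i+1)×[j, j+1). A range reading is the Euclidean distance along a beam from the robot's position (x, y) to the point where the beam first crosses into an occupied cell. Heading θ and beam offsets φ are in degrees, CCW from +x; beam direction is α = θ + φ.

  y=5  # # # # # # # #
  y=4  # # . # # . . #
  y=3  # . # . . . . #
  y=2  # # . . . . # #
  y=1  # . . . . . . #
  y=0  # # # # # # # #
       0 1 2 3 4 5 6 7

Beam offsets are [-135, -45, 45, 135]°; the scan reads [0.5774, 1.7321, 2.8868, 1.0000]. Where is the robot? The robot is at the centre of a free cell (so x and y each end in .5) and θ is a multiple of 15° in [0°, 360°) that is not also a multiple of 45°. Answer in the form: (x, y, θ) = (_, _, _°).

Enumerate (i+0.5, j+0.5, θ) over the 18 free cells and 16 admissible headings. For each, cast all 4 beams and compare to the given ranges.
  (5.5, 2.5, 330°): beam 1 = 4.6587 ≠ 0.5774 ✗
  (1.5, 1.5, 105°): beam 1 = 1.0000 ≠ 0.5774 ✗
  (4.5, 1.5, 240°): beam 1 = 2.5882 ≠ 0.5774 ✗
  (5.5, 3.5, 240°): beam 1 = 1.5529 ≠ 0.5774 ✗
  (6.5, 3.5, 30°): beam 1 = 0.5176 ≠ 0.5774 ✗
  …
  (4.5, 1.5, 75°): r_1=0.5774, r_2=1.7321, r_3=2.8868, r_4=1.0000 — all match ✓
Only this pose fits every beam.

(x, y, θ) = (4.5, 1.5, 75°)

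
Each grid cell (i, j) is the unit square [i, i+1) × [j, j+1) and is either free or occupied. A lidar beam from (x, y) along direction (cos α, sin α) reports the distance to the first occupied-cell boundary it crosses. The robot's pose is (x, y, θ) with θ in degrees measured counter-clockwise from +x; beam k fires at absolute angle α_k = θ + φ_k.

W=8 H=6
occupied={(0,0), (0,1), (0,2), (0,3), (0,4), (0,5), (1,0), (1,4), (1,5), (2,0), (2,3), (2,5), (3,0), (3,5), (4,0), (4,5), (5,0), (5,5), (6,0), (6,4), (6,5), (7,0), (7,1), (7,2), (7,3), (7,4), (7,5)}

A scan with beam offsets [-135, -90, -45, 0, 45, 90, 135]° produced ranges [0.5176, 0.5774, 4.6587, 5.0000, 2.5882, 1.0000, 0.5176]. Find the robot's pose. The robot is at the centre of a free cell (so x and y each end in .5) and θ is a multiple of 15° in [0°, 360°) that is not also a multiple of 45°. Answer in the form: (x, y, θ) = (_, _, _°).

(x, y, θ) = (6.5, 3.5, 210°)

The pose lattice has 21·16 = 336 candidates. Test each by forward raycasting.
  (1.5, 2.5, 285°): beam 1 = 0.5774 ≠ 0.5176 ✗
  (2.5, 4.5, 255°): beam 1 = 0.5774 ≠ 0.5176 ✗
  (3.5, 4.5, 60°): beam 1 = 3.6235 ≠ 0.5176 ✗
  …
  (6.5, 3.5, 210°): r_1=0.5176, r_2=0.5774, r_3=4.6587, r_4=5.0000, r_5=2.5882, r_6=1.0000, r_7=0.5176 — all match ✓
Unique over the lattice → pose = (6.5, 3.5, 210°).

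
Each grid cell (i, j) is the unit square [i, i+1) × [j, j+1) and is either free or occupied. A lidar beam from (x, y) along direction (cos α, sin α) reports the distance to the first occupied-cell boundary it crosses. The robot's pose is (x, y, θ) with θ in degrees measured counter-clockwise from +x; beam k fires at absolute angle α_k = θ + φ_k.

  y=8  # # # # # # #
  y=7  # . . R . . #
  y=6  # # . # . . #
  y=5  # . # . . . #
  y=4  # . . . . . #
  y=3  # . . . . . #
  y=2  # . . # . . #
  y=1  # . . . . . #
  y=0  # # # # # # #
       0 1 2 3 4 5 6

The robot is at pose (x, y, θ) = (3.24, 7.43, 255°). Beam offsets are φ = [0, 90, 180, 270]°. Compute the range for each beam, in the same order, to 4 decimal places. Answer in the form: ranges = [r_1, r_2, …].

ranges = [0.4452, 2.8574, 0.5901, 2.2023]

beam 1: φ=0°, α=255°
  direction (-0.2588, -0.9659); cell (3,7); t to first gridline: x 0.9273, y 0.4452 (then +3.8637 / +1.0353)
    (3,6) via y @ 0.4452  # hit
  → r_1 = 0.4452
beam 2: φ=90°, α=345°
  direction (0.9659, -0.2588); cell (3,7); t to first gridline: x 0.7868, y 1.6614 (then +1.0353 / +3.8637)
    (4,7) via x @ 0.7868
    (4,6) via y @ 1.6614
    (5,6) via x @ 1.8221
    (6,6) via x @ 2.8574  # hit
  → r_2 = 2.8574
beam 3: φ=180°, α=75°
  direction (0.2588, 0.9659); cell (3,7); t to first gridline: x 2.9364, y 0.5901 (then +3.8637 / +1.0353)
    (3,8) via y @ 0.5901  # hit
  → r_3 = 0.5901
beam 4: φ=270°, α=165°
  direction (-0.9659, 0.2588); cell (3,7); t to first gridline: x 0.2485, y 2.2023 (then +1.0353 / +3.8637)
    (2,7) via x @ 0.2485
    (1,7) via x @ 1.2837
    (1,8) via y @ 2.2023  # hit
  → r_4 = 2.2023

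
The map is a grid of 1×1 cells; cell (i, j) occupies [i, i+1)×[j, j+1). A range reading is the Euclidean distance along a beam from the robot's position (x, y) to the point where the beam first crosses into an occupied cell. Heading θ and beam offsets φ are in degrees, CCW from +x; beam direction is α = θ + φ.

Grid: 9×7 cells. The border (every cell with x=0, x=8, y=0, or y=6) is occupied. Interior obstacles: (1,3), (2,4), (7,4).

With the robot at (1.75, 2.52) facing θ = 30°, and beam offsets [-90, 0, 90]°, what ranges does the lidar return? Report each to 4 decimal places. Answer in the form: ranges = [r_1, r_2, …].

ranges = [1.7551, 6.9600, 0.5543]

beam 1: φ=-90°, α=300°
  cosα=0.5000 sinα=-0.8660 | (1,2) | tMaxX 0.5000 tMaxY 0.6004 | tΔX 2.0000 tΔY 1.1547
    t=0.5000 [x] (2,2)
    t=0.6004 [y] (2,1)
    t=1.7551 [y] (2,0) — stop
  → r_1 = 1.7551
beam 2: φ=0°, α=30°
  cosα=0.8660 sinα=0.5000 | (1,2) | tMaxX 0.2887 tMaxY 0.9600 | tΔX 1.1547 tΔY 2.0000
    t=0.2887 [x] (2,2)
    t=0.9600 [y] (2,3)
    t=1.4434 [x] (3,3)
    t=2.5981 [x] (4,3)
    t=2.9600 [y] (4,4)
    t=3.7528 [x] (5,4)
    t=4.9075 [x] (6,4)
    t=4.9600 [y] (6,5)
    t=6.0622 [x] (7,5)
    t=6.9600 [y] (7,6) — stop
  → r_2 = 6.9600
beam 3: φ=90°, α=120°
  cosα=-0.5000 sinα=0.8660 | (1,2) | tMaxX 1.5000 tMaxY 0.5543 | tΔX 2.0000 tΔY 1.1547
    t=0.5543 [y] (1,3) — stop
  → r_3 = 0.5543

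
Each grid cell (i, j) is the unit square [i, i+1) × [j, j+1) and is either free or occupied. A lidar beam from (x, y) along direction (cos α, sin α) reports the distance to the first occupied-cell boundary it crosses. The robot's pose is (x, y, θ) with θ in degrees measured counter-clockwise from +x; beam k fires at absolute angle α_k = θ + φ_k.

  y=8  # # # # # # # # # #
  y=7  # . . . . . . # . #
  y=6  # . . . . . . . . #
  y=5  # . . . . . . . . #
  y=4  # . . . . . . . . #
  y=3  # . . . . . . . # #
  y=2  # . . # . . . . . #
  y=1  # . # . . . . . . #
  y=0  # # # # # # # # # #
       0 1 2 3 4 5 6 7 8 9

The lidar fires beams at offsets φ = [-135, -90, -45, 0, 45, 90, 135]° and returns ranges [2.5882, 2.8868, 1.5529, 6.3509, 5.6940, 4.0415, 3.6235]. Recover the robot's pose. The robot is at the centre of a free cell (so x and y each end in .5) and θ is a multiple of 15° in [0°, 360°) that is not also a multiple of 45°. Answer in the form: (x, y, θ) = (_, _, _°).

The pose lattice has 52·16 = 832 candidates. Test each by forward raycasting.
  (1.5, 5.5, 255°): beam 1 = 1.0000 ≠ 2.5882 ✗
  (5.5, 7.5, 30°): beam 1 = 6.7293 ≠ 2.5882 ✗
  (1.5, 1.5, 150°): beam 1 = 0.5176 ≠ 2.5882 ✗
  (6.5, 4.5, 120°): beam 1 = 1.9319 ≠ 2.5882 ✗
  …
  (3.5, 4.5, 330°): r_1=2.5882, r_2=2.8868, r_3=1.5529, r_4=6.3509, r_5=5.6940, r_6=4.0415, r_7=3.6235 — all match ✓
Only this pose fits every beam.

(x, y, θ) = (3.5, 4.5, 330°)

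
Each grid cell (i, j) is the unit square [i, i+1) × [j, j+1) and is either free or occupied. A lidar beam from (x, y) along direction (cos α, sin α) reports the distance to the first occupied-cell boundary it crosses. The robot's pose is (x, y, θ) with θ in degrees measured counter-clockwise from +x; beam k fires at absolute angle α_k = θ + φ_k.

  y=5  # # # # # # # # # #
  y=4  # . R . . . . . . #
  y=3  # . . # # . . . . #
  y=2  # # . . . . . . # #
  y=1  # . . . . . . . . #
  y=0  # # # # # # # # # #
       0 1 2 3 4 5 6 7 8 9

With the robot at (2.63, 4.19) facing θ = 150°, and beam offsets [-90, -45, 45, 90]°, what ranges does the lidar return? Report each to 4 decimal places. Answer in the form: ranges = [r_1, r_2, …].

beam 1: φ=-90°, α=60°
  cosα=0.5000 sinα=0.8660 | (2,4) | tMaxX 0.7400 tMaxY 0.9353 | tΔX 2.0000 tΔY 1.1547
    t=0.7400 [x] (3,4)
    t=0.9353 [y] (3,5) — stop
  → r_1 = 0.9353
beam 2: φ=-45°, α=105°
  cosα=-0.2588 sinα=0.9659 | (2,4) | tMaxX 2.4341 tMaxY 0.8386 | tΔX 3.8637 tΔY 1.0353
    t=0.8386 [y] (2,5) — stop
  → r_2 = 0.8386
beam 3: φ=45°, α=195°
  cosα=-0.9659 sinα=-0.2588 | (2,4) | tMaxX 0.6522 tMaxY 0.7341 | tΔX 1.0353 tΔY 3.8637
    t=0.6522 [x] (1,4)
    t=0.7341 [y] (1,3)
    t=1.6875 [x] (0,3) — stop
  → r_3 = 1.6875
beam 4: φ=90°, α=240°
  cosα=-0.5000 sinα=-0.8660 | (2,4) | tMaxX 1.2600 tMaxY 0.2194 | tΔX 2.0000 tΔY 1.1547
    t=0.2194 [y] (2,3)
    t=1.2600 [x] (1,3)
    t=1.3741 [y] (1,2) — stop
  → r_4 = 1.3741

ranges = [0.9353, 0.8386, 1.6875, 1.3741]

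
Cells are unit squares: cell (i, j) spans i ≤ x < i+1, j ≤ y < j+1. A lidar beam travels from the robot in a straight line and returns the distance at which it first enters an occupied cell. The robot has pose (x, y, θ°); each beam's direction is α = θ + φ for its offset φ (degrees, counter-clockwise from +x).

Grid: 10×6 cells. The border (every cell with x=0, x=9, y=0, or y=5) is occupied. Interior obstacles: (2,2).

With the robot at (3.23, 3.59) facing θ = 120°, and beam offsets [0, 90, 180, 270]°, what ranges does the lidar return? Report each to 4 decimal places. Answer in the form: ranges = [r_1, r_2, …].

ranges = [1.6281, 1.1800, 2.9907, 2.8200]

beam 1: φ=0°, α=120°
  cosα=-0.5000 sinα=0.8660 | (3,3) | tMaxX 0.4600 tMaxY 0.4734 | tΔX 2.0000 tΔY 1.1547
    t=0.4600 [x] (2,3)
    t=0.4734 [y] (2,4)
    t=1.6281 [y] (2,5) — stop
  → r_1 = 1.6281
beam 2: φ=90°, α=210°
  cosα=-0.8660 sinα=-0.5000 | (3,3) | tMaxX 0.2656 tMaxY 1.1800 | tΔX 1.1547 tΔY 2.0000
    t=0.2656 [x] (2,3)
    t=1.1800 [y] (2,2) — stop
  → r_2 = 1.1800
beam 3: φ=180°, α=300°
  cosα=0.5000 sinα=-0.8660 | (3,3) | tMaxX 1.5400 tMaxY 0.6813 | tΔX 2.0000 tΔY 1.1547
    t=0.6813 [y] (3,2)
    t=1.5400 [x] (4,2)
    t=1.8360 [y] (4,1)
    t=2.9907 [y] (4,0) — stop
  → r_3 = 2.9907
beam 4: φ=270°, α=30°
  cosα=0.8660 sinα=0.5000 | (3,3) | tMaxX 0.8891 tMaxY 0.8200 | tΔX 1.1547 tΔY 2.0000
    t=0.8200 [y] (3,4)
    t=0.8891 [x] (4,4)
    t=2.0438 [x] (5,4)
    t=2.8200 [y] (5,5) — stop
  → r_4 = 2.8200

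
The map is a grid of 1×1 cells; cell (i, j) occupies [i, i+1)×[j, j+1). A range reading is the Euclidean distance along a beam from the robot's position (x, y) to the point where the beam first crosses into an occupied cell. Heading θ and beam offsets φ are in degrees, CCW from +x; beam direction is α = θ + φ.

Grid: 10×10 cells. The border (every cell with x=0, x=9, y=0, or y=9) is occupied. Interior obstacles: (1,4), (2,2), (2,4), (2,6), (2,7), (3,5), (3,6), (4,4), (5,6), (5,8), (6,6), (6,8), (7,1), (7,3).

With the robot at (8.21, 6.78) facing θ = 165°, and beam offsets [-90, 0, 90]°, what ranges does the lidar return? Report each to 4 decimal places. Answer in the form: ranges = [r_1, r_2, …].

ranges = [2.2983, 7.4643, 2.8781]

beam 1: φ=-90°, α=75°
  d=(0.2588,0.9659)  start (8,6)  tX=3.0523 tY=0.2278  stride 1/|dx|=3.8637 1/|dy|=1.0353
    cross y-line → (8,7), t=0.2278
    cross y-line → (8,8), t=1.2630
    cross y-line → (8,9), t=2.2983 (wall)
  → r_1 = 2.2983
beam 2: φ=0°, α=165°
  d=(-0.9659,0.2588)  start (8,6)  tX=0.2174 tY=0.8500  stride 1/|dx|=1.0353 1/|dy|=3.8637
    cross x-line → (7,6), t=0.2174
    cross y-line → (7,7), t=0.8500
    cross x-line → (6,7), t=1.2527
    cross x-line → (5,7), t=2.2880
    cross x-line → (4,7), t=3.3232
    cross x-line → (3,7), t=4.3585
    cross y-line → (3,8), t=4.7137
    cross x-line → (2,8), t=5.3938
    cross x-line → (1,8), t=6.4291
    cross x-line → (0,8), t=7.4643 (wall)
  → r_2 = 7.4643
beam 3: φ=90°, α=255°
  d=(-0.2588,-0.9659)  start (8,6)  tX=0.8114 tY=0.8075  stride 1/|dx|=3.8637 1/|dy|=1.0353
    cross y-line → (8,5), t=0.8075
    cross x-line → (7,5), t=0.8114
    cross y-line → (7,4), t=1.8428
    cross y-line → (7,3), t=2.8781 (wall)
  → r_3 = 2.8781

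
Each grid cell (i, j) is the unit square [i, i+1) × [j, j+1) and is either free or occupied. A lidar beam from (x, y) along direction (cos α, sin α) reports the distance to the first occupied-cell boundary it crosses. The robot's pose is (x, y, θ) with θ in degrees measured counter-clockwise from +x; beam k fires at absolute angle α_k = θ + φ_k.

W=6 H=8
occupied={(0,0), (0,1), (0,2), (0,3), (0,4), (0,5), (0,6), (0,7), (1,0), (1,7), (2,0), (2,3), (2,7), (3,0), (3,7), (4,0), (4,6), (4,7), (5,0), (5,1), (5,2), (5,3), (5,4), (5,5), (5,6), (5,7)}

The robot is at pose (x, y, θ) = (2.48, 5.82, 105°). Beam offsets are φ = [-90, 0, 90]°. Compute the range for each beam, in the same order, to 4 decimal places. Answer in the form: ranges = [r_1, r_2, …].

beam 1: φ=-90°, α=15°
  cosα=0.9659 sinα=0.2588 | (2,5) | tMaxX 0.5383 tMaxY 0.6955 | tΔX 1.0353 tΔY 3.8637
    t=0.5383 [x] (3,5)
    t=0.6955 [y] (3,6)
    t=1.5736 [x] (4,6) — stop
  → r_1 = 1.5736
beam 2: φ=0°, α=105°
  cosα=-0.2588 sinα=0.9659 | (2,5) | tMaxX 1.8546 tMaxY 0.1863 | tΔX 3.8637 tΔY 1.0353
    t=0.1863 [y] (2,6)
    t=1.2216 [y] (2,7) — stop
  → r_2 = 1.2216
beam 3: φ=90°, α=195°
  cosα=-0.9659 sinα=-0.2588 | (2,5) | tMaxX 0.4969 tMaxY 3.1682 | tΔX 1.0353 tΔY 3.8637
    t=0.4969 [x] (1,5)
    t=1.5322 [x] (0,5) — stop
  → r_3 = 1.5322

ranges = [1.5736, 1.2216, 1.5322]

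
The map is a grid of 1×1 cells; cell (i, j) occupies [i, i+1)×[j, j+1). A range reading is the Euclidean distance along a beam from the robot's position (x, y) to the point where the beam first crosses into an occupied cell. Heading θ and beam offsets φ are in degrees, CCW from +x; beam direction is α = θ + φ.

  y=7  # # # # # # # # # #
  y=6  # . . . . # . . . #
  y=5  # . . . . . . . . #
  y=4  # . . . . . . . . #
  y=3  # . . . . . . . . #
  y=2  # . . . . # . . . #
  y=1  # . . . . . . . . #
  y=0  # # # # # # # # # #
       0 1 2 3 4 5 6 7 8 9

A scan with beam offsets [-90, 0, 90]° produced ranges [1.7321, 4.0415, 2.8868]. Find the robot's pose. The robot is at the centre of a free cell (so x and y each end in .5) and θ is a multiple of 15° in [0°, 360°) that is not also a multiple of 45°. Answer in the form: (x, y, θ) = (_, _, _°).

The pose lattice has 46·16 = 736 candidates. Test each by forward raycasting.
  (1.5, 6.5, 255°): beam 1 = 0.5176 ≠ 1.7321 ✗
  (7.5, 3.5, 150°): beam 1 = 3.0000 ≠ 1.7321 ✗
  (8.5, 3.5, 330°): beam 1 = 2.8868 ≠ 1.7321 ✗
  (3.5, 2.5, 15°): beam 1 = 1.5529 ≠ 1.7321 ✗
  (4.5, 5.5, 75°): beam 1 = 4.6587 ≠ 1.7321 ✗
  …
  (4.5, 5.5, 210°): r_1=1.7321, r_2=4.0415, r_3=2.8868 — all match ✓
Unique over the lattice → pose = (4.5, 5.5, 210°).

(x, y, θ) = (4.5, 5.5, 210°)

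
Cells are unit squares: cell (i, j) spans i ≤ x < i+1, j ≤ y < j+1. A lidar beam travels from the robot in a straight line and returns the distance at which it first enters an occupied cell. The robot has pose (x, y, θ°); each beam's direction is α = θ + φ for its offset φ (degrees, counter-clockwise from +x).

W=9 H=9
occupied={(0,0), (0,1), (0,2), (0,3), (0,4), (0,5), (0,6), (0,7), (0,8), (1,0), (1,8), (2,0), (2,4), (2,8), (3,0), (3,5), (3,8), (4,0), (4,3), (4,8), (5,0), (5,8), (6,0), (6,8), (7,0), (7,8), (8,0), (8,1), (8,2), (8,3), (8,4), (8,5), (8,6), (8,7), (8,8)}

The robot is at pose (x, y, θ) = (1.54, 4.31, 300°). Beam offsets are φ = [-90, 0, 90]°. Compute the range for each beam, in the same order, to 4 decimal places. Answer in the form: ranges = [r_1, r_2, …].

beam 1: φ=-90°, α=210°
  d=(-0.8660,-0.5000)  start (1,4)  tX=0.6235 tY=0.6200  stride 1/|dx|=1.1547 1/|dy|=2.0000
    cross y-line → (1,3), t=0.6200
    cross x-line → (0,3), t=0.6235 (wall)
  → r_1 = 0.6235
beam 2: φ=0°, α=300°
  d=(0.5000,-0.8660)  start (1,4)  tX=0.9200 tY=0.3580  stride 1/|dx|=2.0000 1/|dy|=1.1547
    cross y-line → (1,3), t=0.3580
    cross x-line → (2,3), t=0.9200
    cross y-line → (2,2), t=1.5127
    cross y-line → (2,1), t=2.6674
    cross x-line → (3,1), t=2.9200
    cross y-line → (3,0), t=3.8221 (wall)
  → r_2 = 3.8221
beam 3: φ=90°, α=30°
  d=(0.8660,0.5000)  start (1,4)  tX=0.5312 tY=1.3800  stride 1/|dx|=1.1547 1/|dy|=2.0000
    cross x-line → (2,4), t=0.5312 (wall)
  → r_3 = 0.5312

ranges = [0.6235, 3.8221, 0.5312]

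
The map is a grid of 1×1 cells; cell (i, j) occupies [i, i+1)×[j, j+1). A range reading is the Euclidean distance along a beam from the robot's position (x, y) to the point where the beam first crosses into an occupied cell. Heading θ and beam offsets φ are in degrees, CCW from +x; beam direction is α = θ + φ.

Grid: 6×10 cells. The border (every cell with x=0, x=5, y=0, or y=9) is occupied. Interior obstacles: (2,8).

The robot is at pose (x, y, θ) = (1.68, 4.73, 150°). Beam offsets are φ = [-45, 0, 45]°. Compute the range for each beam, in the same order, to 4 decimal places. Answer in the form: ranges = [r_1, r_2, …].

ranges = [2.6273, 0.7852, 0.7040]

beam 1: φ=-45°, α=105°
  direction (-0.2588, 0.9659); cell (1,4); t to first gridline: x 2.6273, y 0.2795 (then +3.8637 / +1.0353)
    (1,5) via y @ 0.2795
    (1,6) via y @ 1.3148
    (1,7) via y @ 2.3501
    (0,7) via x @ 2.6273  # hit
  → r_1 = 2.6273
beam 2: φ=0°, α=150°
  direction (-0.8660, 0.5000); cell (1,4); t to first gridline: x 0.7852, y 0.5400 (then +1.1547 / +2.0000)
    (1,5) via y @ 0.5400
    (0,5) via x @ 0.7852  # hit
  → r_2 = 0.7852
beam 3: φ=45°, α=195°
  direction (-0.9659, -0.2588); cell (1,4); t to first gridline: x 0.7040, y 2.8205 (then +1.0353 / +3.8637)
    (0,4) via x @ 0.7040  # hit
  → r_3 = 0.7040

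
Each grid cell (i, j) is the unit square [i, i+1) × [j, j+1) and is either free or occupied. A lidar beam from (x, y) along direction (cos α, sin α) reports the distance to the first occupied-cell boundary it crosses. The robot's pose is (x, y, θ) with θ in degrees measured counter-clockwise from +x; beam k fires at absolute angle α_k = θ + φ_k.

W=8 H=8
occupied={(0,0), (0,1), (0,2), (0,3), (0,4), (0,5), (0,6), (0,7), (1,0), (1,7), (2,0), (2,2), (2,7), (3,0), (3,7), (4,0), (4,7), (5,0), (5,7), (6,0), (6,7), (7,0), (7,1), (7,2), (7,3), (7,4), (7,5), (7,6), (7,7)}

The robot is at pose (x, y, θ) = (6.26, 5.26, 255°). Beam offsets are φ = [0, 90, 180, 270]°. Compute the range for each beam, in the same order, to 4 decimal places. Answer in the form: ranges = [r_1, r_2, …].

beam 1: φ=0°, α=255°
  direction (-0.2588, -0.9659); cell (6,5); t to first gridline: x 1.0046, y 0.2692 (then +3.8637 / +1.0353)
    (6,4) via y @ 0.2692
    (5,4) via x @ 1.0046
    (5,3) via y @ 1.3044
    (5,2) via y @ 2.3397
    (5,1) via y @ 3.3750
    (5,0) via y @ 4.4103  # hit
  → r_1 = 4.4103
beam 2: φ=90°, α=345°
  direction (0.9659, -0.2588); cell (6,5); t to first gridline: x 0.7661, y 1.0046 (then +1.0353 / +3.8637)
    (7,5) via x @ 0.7661  # hit
  → r_2 = 0.7661
beam 3: φ=180°, α=75°
  direction (0.2588, 0.9659); cell (6,5); t to first gridline: x 2.8591, y 0.7661 (then +3.8637 / +1.0353)
    (6,6) via y @ 0.7661
    (6,7) via y @ 1.8014  # hit
  → r_3 = 1.8014
beam 4: φ=270°, α=165°
  direction (-0.9659, 0.2588); cell (6,5); t to first gridline: x 0.2692, y 2.8591 (then +1.0353 / +3.8637)
    (5,5) via x @ 0.2692
    (4,5) via x @ 1.3044
    (3,5) via x @ 2.3397
    (3,6) via y @ 2.8591
    (2,6) via x @ 3.3750
    (1,6) via x @ 4.4103
    (0,6) via x @ 5.4456  # hit
  → r_4 = 5.4456

ranges = [4.4103, 0.7661, 1.8014, 5.4456]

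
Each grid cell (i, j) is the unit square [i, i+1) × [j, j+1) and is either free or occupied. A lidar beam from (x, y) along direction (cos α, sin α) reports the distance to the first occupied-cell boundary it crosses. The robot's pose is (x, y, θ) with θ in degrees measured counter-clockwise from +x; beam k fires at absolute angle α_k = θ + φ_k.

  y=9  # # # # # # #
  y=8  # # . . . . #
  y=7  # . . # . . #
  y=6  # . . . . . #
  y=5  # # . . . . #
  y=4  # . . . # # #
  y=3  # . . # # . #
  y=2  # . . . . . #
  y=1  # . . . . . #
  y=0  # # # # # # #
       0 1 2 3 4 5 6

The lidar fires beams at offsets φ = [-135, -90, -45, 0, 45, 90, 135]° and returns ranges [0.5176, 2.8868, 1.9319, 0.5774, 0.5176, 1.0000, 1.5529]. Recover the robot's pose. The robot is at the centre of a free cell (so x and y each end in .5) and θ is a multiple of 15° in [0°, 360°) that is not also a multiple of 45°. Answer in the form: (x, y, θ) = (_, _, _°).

(x, y, θ) = (3.5, 8.5, 60°)

The pose lattice has 33·16 = 528 candidates. Test each by forward raycasting.
  (2.5, 6.5, 240°): beam 1 = 1.9319 ≠ 0.5176 ✗
  (5.5, 5.5, 165°): beam 1 = 0.5774 ≠ 0.5176 ✗
  (2.5, 5.5, 120°): beam 1 = 1.9319 ≠ 0.5176 ✗
  (4.5, 7.5, 210°): beam 1 = 1.5529 ≠ 0.5176 ✗
  …
  (3.5, 8.5, 60°): r_1=0.5176, r_2=2.8868, r_3=1.9319, r_4=0.5774, r_5=0.5176, r_6=1.0000, r_7=1.5529 — all match ✓
Unique over the lattice → pose = (3.5, 8.5, 60°).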